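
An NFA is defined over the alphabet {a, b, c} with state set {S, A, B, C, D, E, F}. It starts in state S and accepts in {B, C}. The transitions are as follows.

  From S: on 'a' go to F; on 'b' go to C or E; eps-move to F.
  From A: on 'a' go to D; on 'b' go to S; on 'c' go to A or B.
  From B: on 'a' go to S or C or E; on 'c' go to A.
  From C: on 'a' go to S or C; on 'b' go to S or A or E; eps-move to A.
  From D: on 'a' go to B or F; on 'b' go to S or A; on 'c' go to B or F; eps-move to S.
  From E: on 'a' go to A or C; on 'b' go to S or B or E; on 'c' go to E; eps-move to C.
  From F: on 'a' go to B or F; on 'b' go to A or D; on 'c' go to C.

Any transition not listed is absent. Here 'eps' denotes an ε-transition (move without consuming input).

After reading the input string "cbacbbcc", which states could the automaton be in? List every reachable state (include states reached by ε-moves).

Start: ε-closure({S}) = {S, F}.
Read 'c': {S, F} → {A, C}.
Read 'b': {A, C} → {S, A, C, E, F}.
Read 'a': {S, A, C, E, F} → {S, A, B, C, D, F}.
Read 'c': {S, A, B, C, D, F} → {A, B, C, F}.
Read 'b': {A, B, C, F} → {S, A, C, D, E, F}.
Read 'b': {S, A, C, D, E, F} → {S, A, B, C, D, E, F}.
Read 'c': {S, A, B, C, D, E, F} → {A, B, C, E, F}.
Read 'c': {A, B, C, E, F} → {A, B, C, E}.

{A, B, C, E}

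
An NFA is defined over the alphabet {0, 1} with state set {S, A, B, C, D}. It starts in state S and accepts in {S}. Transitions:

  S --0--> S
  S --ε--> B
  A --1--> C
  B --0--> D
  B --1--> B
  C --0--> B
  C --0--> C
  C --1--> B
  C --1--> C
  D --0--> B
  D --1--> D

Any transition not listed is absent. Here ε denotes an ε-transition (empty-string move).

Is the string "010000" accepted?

Start: ε-closure({S}) = {S, B}.
Read '0': {S, B} → {S, B, D}.
Read '1': {S, B, D} → {B, D}.
Read '0': {B, D} → {B, D}.
Read '0': {B, D} → {B, D}.
Read '0': {B, D} → {B, D}.
Read '0': {B, D} → {B, D}.
The final set {B, D} contains no accepting state.

No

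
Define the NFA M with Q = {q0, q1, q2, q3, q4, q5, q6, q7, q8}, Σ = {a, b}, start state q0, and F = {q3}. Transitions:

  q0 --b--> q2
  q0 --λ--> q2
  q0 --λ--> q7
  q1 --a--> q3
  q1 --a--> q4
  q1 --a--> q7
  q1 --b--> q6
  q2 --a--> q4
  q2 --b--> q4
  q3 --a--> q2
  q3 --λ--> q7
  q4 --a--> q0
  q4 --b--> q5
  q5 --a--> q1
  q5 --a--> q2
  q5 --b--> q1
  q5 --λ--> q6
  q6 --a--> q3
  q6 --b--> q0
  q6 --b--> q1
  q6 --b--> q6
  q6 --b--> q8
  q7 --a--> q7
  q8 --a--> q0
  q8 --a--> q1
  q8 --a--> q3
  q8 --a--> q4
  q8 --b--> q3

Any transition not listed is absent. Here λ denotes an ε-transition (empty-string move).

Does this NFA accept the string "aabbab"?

Start: ε-closure({q0}) = {q0, q2, q7}.
Read 'a': q0→∅, q2→{q4}, q7→{q7}; now {q4, q7}.
Read 'a': q4→{q0}, q7→{q7}; union {q0, q7}; ε-closure = {q0, q2, q7}.
Read 'b': q0→{q2}, q2→{q4}, q7→∅; now {q2, q4}.
Read 'b': q2→{q4}, q4→{q5}; union {q4, q5}; ε-closure = {q4, q5, q6}.
Read 'a': q4→{q0}, q5→{q1, q2}, q6→{q3}; union {q0, q1, q2, q3}; ε-closure = {q0, q1, q2, q3, q7}.
Read 'b': q0→{q2}, q1→{q6}, q2→{q4}, q3→∅, q7→∅; now {q2, q4, q6}.
The final set {q2, q4, q6} contains no accepting state.

No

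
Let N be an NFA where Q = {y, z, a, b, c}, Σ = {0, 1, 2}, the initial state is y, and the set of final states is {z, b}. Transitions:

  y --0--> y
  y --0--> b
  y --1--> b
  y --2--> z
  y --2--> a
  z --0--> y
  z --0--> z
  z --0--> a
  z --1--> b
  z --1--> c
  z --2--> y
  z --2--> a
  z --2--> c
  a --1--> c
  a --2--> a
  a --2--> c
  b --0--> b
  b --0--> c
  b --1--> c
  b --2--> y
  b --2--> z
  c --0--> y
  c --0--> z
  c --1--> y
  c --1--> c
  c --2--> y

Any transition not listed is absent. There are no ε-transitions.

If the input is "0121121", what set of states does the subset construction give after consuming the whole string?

{b, c}

Start in {y}.
Read '0': y→{y, b}; now {y, b}.
Read '1': y→{b}, b→{c}; now {b, c}.
Read '2': b→{y, z}, c→{y}; now {y, z}.
Read '1': y→{b}, z→{b, c}; now {b, c}.
Read '1': b→{c}, c→{y, c}; now {y, c}.
Read '2': y→{z, a}, c→{y}; now {y, z, a}.
Read '1': y→{b}, z→{b, c}, a→{c}; now {b, c}.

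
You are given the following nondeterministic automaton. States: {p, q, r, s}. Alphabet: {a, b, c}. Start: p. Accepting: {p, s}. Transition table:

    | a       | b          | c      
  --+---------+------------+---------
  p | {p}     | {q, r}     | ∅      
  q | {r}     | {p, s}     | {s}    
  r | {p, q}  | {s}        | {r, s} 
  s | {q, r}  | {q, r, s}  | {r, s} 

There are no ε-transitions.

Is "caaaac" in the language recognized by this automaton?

No

Start in {p}.
Read 'c': {p} → ∅.
The set is empty and remains empty for the remaining 5 symbols.
The final set ∅ contains no accepting state.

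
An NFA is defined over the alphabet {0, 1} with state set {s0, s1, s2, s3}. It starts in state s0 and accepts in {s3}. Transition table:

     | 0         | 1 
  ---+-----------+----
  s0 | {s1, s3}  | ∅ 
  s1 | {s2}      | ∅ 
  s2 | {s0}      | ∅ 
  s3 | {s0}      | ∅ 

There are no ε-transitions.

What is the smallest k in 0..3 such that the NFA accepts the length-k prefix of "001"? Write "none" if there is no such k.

Start in {s0}.
Read '0': s0→{s1, s3}; now {s1, s3}.
None of the earlier sets intersect F, but {s1, s3} does.

1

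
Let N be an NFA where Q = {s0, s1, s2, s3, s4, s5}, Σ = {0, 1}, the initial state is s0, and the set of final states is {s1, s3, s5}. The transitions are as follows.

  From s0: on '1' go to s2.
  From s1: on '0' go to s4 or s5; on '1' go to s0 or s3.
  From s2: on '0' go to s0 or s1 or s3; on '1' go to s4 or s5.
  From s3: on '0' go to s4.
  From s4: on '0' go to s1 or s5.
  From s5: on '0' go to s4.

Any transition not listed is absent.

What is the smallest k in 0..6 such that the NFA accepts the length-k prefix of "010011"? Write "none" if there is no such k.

Start in {s0}.
Read '0': s0→∅; now ∅.
The set is empty and remains empty for the remaining 5 symbols.
No reachable set along the way intersects F.

none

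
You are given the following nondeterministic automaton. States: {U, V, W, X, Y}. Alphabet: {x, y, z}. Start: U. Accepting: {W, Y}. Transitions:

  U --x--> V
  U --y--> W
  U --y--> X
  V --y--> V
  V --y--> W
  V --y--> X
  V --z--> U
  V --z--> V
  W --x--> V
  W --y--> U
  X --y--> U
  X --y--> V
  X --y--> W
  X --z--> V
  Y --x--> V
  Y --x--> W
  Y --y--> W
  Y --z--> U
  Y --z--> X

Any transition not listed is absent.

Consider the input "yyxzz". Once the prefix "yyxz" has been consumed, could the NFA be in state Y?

No

Start in {U}.
Read 'y': {U} → {W, X}.
Read 'y': {W, X} → {U, V, W}.
Read 'x': {U, V, W} → {V}.
Read 'z': {V} → {U, V}.
State Y is not in {U, V}.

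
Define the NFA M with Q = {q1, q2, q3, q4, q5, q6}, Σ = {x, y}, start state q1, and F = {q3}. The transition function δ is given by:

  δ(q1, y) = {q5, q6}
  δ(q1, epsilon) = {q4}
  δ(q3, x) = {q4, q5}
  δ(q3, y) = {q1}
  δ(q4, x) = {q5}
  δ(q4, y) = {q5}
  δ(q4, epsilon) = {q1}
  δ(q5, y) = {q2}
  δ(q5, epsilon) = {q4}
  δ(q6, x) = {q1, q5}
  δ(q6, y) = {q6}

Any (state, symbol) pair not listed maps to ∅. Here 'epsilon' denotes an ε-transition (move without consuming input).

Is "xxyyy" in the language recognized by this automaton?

Start: ε-closure({q1}) = {q1, q4}.
Read 'x': {q1, q4} → {q1, q4, q5}.
Read 'x': {q1, q4, q5} → {q1, q4, q5}.
Read 'y': {q1, q4, q5} → {q1, q2, q4, q5, q6}.
Read 'y': {q1, q2, q4, q5, q6} → {q1, q2, q4, q5, q6}.
Read 'y': {q1, q2, q4, q5, q6} → {q1, q2, q4, q5, q6}.
The final set {q1, q2, q4, q5, q6} contains no accepting state.

No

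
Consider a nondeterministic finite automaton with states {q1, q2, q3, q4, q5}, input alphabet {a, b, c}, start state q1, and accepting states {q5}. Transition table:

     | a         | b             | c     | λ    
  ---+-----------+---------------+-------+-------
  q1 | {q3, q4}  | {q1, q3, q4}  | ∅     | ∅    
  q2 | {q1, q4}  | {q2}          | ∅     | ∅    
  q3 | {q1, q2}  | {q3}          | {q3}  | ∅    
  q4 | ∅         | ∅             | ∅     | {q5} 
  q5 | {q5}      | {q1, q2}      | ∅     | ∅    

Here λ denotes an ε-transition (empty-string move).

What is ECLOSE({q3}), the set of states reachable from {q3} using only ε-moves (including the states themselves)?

{q3}

Begin with {q3}.
No ε-moves leave this set, so the closure equals the set itself.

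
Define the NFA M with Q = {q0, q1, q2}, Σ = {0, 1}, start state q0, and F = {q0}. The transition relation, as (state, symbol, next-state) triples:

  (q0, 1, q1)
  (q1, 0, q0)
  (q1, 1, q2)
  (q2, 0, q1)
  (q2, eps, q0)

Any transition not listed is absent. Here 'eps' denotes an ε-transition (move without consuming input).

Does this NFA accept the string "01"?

No

Start in {q0}.
Read '0': {q0} → ∅.
The set is empty and remains empty for the remaining 1 symbol.
The final set ∅ contains no accepting state.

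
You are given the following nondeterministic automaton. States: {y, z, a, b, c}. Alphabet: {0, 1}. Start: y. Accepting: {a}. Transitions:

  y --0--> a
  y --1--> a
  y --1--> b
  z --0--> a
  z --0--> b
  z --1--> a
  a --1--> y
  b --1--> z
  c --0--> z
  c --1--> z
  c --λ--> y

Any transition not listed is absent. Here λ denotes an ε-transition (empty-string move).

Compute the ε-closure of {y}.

{y}

Begin with {y}.
No ε-moves leave this set, so the closure equals the set itself.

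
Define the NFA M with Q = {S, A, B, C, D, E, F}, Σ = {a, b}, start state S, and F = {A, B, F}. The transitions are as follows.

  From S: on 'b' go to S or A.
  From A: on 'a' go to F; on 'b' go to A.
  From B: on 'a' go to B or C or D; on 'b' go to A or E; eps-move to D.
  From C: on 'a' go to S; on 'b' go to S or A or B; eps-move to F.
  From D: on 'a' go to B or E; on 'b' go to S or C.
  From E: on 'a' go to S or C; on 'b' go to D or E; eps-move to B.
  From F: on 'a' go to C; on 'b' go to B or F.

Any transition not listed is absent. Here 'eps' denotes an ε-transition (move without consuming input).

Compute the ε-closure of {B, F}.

Begin with {B, F}.
ε-move B → D; add D.

{B, D, F}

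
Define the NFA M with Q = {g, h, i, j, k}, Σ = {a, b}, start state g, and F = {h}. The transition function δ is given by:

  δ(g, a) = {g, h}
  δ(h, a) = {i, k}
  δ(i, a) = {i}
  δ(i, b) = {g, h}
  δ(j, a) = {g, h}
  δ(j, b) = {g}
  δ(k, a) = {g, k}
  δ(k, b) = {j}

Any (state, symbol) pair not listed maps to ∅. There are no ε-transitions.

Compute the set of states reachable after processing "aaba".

{g, h, i, k}

Start in {g}.
Read 'a': {g} → {g, h}.
Read 'a': {g, h} → {g, h, i, k}.
Read 'b': {g, h, i, k} → {g, h, j}.
Read 'a': {g, h, j} → {g, h, i, k}.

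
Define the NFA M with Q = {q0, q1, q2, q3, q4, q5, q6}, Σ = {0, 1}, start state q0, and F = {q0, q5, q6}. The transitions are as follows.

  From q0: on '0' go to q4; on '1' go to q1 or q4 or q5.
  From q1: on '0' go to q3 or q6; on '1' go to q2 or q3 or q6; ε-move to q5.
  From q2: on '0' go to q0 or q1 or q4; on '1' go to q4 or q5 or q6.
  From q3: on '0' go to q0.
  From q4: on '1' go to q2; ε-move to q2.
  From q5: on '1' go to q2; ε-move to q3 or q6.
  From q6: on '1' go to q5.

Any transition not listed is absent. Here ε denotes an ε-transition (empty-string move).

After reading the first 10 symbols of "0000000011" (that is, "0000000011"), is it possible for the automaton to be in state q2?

Yes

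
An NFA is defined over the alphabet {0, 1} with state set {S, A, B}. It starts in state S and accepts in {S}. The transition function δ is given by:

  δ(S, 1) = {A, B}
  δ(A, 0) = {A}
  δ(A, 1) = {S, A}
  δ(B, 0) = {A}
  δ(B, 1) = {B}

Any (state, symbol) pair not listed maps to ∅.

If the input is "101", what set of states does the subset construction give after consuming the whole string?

Start in {S}.
Read '1': {S} → {A, B}.
Read '0': {A, B} → {A}.
Read '1': {A} → {S, A}.

{S, A}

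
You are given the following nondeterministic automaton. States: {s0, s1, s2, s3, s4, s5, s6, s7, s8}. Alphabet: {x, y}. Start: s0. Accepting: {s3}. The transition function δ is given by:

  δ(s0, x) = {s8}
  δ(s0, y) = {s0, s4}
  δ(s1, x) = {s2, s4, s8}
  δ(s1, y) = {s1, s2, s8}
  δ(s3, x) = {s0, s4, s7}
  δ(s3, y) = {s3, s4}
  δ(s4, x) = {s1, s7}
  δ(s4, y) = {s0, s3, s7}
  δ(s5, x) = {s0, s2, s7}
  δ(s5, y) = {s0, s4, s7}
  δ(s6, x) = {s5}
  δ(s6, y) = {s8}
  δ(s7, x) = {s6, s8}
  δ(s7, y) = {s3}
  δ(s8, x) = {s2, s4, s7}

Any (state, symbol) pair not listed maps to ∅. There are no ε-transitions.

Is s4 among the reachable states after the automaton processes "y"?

Start in {s0}.
Read 'y': {s0} → {s0, s4}.
State s4 is in {s0, s4}.

Yes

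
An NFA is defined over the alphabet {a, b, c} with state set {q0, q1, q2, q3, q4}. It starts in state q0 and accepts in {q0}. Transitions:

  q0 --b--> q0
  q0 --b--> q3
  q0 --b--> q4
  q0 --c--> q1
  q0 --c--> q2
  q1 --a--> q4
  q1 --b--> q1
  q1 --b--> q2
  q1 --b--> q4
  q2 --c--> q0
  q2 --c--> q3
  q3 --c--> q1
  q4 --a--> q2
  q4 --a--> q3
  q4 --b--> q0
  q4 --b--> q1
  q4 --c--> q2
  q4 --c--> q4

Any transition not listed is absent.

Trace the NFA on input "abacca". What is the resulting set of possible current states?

∅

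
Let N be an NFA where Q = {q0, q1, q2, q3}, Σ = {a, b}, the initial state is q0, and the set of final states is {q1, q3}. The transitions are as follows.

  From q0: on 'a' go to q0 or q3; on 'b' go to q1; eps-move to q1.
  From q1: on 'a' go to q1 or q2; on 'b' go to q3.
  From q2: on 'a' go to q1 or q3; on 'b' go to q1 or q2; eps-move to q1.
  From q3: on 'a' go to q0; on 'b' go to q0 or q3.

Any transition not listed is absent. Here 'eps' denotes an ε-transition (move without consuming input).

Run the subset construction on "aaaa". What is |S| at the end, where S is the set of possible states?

Start: ε-closure({q0}) = {q0, q1}.
Read 'a': {q0, q1} → {q0, q1, q2, q3}.
Read 'a': {q0, q1, q2, q3} → {q0, q1, q2, q3}.
Read 'a': {q0, q1, q2, q3} → {q0, q1, q2, q3}.
Read 'a': {q0, q1, q2, q3} → {q0, q1, q2, q3}.
That set has 4 states.

4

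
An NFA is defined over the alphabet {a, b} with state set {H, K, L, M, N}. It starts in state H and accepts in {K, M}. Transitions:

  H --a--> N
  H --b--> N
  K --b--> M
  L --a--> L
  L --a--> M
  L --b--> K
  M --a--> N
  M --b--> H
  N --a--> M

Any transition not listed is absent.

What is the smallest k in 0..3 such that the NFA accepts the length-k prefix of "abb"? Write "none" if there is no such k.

none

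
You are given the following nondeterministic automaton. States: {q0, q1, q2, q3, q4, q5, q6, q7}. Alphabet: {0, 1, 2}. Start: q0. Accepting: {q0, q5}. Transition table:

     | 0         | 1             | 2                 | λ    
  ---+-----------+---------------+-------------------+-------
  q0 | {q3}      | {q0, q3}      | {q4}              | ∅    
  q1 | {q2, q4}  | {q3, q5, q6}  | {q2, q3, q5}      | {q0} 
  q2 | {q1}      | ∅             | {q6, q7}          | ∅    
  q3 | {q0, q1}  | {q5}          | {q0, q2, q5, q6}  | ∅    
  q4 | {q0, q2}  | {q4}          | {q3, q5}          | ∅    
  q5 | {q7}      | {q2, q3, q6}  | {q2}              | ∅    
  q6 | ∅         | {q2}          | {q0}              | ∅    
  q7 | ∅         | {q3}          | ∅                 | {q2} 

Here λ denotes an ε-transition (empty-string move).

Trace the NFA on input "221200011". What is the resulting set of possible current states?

Start in {q0}.
Read '2': q0→{q4}; now {q4}.
Read '2': q4→{q3, q5}; now {q3, q5}.
Read '1': q3→{q5}, q5→{q2, q3, q6}; now {q2, q3, q5, q6}.
Read '2': q2→{q6, q7}, q3→{q0, q2, q5, q6}, q5→{q2}, q6→{q0}; now {q0, q2, q5, q6, q7}.
Read '0': q0→{q3}, q2→{q1}, q5→{q7}, q6→∅, q7→∅; union {q1, q3, q7}; ε-closure = {q0, q1, q2, q3, q7}.
Read '0': q0→{q3}, q1→{q2, q4}, q2→{q1}, q3→{q0, q1}, q7→∅; now {q0, q1, q2, q3, q4}.
Read '0': q0→{q3}, q1→{q2, q4}, q2→{q1}, q3→{q0, q1}, q4→{q0, q2}; now {q0, q1, q2, q3, q4}.
Read '1': q0→{q0, q3}, q1→{q3, q5, q6}, q2→∅, q3→{q5}, q4→{q4}; now {q0, q3, q4, q5, q6}.
Read '1': q0→{q0, q3}, q3→{q5}, q4→{q4}, q5→{q2, q3, q6}, q6→{q2}; now {q0, q2, q3, q4, q5, q6}.

{q0, q2, q3, q4, q5, q6}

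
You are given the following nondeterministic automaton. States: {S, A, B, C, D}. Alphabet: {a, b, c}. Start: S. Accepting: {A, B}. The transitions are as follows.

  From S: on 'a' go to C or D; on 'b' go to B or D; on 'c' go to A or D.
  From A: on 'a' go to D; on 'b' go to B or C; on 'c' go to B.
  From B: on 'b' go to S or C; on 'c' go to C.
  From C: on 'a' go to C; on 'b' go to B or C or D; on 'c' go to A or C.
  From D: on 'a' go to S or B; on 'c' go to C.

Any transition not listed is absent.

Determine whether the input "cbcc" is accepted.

Yes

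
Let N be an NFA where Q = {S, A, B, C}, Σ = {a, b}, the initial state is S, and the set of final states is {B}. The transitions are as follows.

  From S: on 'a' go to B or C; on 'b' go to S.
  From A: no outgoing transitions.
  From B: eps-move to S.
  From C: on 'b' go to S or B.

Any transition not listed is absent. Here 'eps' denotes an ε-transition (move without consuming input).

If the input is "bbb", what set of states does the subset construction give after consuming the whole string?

Start in {S}.
Read 'b': S→{S}; now {S}.
Read 'b': S→{S}; now {S}.
Read 'b': S→{S}; now {S}.

{S}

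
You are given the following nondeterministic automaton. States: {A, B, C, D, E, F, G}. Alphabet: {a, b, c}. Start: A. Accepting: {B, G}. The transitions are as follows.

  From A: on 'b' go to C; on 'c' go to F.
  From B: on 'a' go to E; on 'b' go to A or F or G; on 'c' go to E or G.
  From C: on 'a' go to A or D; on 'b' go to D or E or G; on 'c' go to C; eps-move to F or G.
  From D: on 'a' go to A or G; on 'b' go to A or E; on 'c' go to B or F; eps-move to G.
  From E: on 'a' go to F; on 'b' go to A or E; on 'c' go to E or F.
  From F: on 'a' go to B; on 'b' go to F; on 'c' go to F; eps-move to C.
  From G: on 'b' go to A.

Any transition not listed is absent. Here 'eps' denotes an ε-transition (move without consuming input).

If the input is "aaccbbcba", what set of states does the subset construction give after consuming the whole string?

∅

Start in {A}.
Read 'a': A→∅; now ∅.
The set is empty and remains empty for the remaining 8 symbols.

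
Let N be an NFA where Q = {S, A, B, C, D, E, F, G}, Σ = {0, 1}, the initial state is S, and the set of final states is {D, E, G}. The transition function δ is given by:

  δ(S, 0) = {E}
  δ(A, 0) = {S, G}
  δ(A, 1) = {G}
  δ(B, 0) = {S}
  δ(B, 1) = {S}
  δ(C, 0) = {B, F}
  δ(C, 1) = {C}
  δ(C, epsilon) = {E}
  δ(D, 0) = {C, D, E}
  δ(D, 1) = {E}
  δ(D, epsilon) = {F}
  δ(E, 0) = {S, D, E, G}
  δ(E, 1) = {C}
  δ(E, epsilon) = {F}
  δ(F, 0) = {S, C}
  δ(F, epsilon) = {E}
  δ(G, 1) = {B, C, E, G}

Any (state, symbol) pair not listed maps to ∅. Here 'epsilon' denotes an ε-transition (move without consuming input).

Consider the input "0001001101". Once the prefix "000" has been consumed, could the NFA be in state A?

No

Start in {S}.
Read '0': S→{E}; union {E}; ε-closure = {E, F}.
Read '0': E→{S, D, E, G}, F→{S, C}; union {S, C, D, E, G}; ε-closure = {S, C, D, E, F, G}.
Read '0': S→{E}, C→{B, F}, D→{C, D, E}, E→{S, D, E, G}, F→{S, C}, G→∅; now {S, B, C, D, E, F, G}.
State A is not in {S, B, C, D, E, F, G}.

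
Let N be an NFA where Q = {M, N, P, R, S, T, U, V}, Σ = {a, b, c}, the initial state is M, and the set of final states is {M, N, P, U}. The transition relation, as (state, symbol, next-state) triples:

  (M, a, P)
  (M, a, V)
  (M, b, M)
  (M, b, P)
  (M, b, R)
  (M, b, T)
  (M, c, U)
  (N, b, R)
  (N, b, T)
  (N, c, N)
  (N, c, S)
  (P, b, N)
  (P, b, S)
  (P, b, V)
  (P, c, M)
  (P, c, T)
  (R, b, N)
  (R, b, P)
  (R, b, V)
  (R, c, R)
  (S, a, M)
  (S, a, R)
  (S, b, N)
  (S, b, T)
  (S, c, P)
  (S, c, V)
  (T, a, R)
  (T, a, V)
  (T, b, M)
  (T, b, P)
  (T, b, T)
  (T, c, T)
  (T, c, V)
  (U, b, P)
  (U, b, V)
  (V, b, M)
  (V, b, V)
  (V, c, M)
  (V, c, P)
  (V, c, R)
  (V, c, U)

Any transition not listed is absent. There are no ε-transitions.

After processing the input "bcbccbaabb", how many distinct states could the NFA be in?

6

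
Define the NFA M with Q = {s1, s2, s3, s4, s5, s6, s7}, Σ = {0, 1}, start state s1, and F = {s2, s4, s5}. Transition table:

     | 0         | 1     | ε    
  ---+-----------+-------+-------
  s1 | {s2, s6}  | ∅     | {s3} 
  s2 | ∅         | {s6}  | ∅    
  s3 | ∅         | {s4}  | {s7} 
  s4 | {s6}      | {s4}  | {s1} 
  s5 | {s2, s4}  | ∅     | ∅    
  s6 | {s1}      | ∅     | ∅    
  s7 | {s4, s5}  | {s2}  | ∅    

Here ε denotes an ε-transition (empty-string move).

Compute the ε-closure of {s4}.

{s1, s3, s4, s7}

Begin with {s4}.
ε-move s4 → s1; add s1.
ε-move s1 → s3; add s3.
ε-move s3 → s7; add s7.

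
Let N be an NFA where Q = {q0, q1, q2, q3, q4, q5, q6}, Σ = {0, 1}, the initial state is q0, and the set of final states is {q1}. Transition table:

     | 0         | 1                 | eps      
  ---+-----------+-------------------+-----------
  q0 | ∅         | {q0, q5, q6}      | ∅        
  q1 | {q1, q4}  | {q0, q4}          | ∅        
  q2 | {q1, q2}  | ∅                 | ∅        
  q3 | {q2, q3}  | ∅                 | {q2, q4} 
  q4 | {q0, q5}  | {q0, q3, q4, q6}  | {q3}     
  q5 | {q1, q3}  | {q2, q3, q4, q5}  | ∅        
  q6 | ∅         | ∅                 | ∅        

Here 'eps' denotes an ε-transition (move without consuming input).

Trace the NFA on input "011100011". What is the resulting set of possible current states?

∅

Start in {q0}.
Read '0': {q0} → ∅.
The set is empty and remains empty for the remaining 8 symbols.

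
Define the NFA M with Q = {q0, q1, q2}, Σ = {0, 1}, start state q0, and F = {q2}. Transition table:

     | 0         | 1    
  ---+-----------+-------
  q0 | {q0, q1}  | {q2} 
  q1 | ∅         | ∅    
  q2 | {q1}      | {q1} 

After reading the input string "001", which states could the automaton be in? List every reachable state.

{q2}

Start in {q0}.
Read '0': {q0} → {q0, q1}.
Read '0': {q0, q1} → {q0, q1}.
Read '1': {q0, q1} → {q2}.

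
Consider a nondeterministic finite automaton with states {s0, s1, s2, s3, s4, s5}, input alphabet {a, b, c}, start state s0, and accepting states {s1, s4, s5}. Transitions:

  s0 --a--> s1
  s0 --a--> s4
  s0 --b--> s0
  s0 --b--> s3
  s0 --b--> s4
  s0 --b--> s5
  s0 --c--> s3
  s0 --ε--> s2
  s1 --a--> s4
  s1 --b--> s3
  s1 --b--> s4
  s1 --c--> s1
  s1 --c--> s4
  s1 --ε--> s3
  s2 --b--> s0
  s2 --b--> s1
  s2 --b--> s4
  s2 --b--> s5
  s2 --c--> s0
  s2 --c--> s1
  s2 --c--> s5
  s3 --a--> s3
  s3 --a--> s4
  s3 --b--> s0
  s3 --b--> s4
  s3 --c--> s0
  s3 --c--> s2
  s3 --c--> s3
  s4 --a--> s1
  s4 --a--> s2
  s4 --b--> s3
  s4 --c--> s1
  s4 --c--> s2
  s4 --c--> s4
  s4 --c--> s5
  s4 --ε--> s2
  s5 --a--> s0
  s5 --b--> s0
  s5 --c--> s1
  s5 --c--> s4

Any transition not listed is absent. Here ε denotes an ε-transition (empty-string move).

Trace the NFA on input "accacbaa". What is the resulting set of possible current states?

Start: ε-closure({s0}) = {s0, s2}.
Read 'a': s0→{s1, s4}, s2→∅; union {s1, s4}; ε-closure = {s1, s2, s3, s4}.
Read 'c': s1→{s1, s4}, s2→{s0, s1, s5}, s3→{s0, s2, s3}, s4→{s1, s2, s4, s5}; now {s0, s1, s2, s3, s4, s5}.
Read 'c': s0→{s3}, s1→{s1, s4}, s2→{s0, s1, s5}, s3→{s0, s2, s3}, s4→{s1, s2, s4, s5}, s5→{s1, s4}; now {s0, s1, s2, s3, s4, s5}.
Read 'a': s0→{s1, s4}, s1→{s4}, s2→∅, s3→{s3, s4}, s4→{s1, s2}, s5→{s0}; now {s0, s1, s2, s3, s4}.
Read 'c': s0→{s3}, s1→{s1, s4}, s2→{s0, s1, s5}, s3→{s0, s2, s3}, s4→{s1, s2, s4, s5}; now {s0, s1, s2, s3, s4, s5}.
Read 'b': s0→{s0, s3, s4, s5}, s1→{s3, s4}, s2→{s0, s1, s4, s5}, s3→{s0, s4}, s4→{s3}, s5→{s0}; union {s0, s1, s3, s4, s5}; ε-closure = {s0, s1, s2, s3, s4, s5}.
Read 'a': s0→{s1, s4}, s1→{s4}, s2→∅, s3→{s3, s4}, s4→{s1, s2}, s5→{s0}; now {s0, s1, s2, s3, s4}.
Read 'a': s0→{s1, s4}, s1→{s4}, s2→∅, s3→{s3, s4}, s4→{s1, s2}; now {s1, s2, s3, s4}.

{s1, s2, s3, s4}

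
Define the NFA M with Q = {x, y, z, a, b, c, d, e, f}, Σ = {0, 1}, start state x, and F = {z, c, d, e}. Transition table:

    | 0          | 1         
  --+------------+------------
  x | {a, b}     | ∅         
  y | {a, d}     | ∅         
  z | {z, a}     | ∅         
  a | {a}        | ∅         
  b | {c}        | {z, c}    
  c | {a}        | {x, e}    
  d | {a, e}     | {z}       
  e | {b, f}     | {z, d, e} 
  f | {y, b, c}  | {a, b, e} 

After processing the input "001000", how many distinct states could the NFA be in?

Start in {x}.
Read '0': x→{a, b}; now {a, b}.
Read '0': a→{a}, b→{c}; now {a, c}.
Read '1': a→∅, c→{x, e}; now {x, e}.
Read '0': x→{a, b}, e→{b, f}; now {a, b, f}.
Read '0': a→{a}, b→{c}, f→{y, b, c}; now {y, a, b, c}.
Read '0': y→{a, d}, a→{a}, b→{c}, c→{a}; now {a, c, d}.
That set has 3 states.

3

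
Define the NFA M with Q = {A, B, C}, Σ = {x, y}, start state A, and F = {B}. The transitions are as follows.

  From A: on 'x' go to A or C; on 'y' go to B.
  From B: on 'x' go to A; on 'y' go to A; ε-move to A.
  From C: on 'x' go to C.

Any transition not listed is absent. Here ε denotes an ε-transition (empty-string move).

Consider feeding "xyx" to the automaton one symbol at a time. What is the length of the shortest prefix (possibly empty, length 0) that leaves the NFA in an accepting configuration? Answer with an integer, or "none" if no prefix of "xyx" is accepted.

2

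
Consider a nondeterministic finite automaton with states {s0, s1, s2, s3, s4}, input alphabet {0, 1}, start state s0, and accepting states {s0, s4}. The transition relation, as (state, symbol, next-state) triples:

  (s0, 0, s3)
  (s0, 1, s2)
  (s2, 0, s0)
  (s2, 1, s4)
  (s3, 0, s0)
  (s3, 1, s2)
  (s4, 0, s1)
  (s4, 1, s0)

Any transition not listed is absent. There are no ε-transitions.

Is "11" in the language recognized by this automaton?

Yes

Start in {s0}.
Read '1': s0→{s2}; now {s2}.
Read '1': s2→{s4}; now {s4}.
The final set {s4} contains the accepting state s4.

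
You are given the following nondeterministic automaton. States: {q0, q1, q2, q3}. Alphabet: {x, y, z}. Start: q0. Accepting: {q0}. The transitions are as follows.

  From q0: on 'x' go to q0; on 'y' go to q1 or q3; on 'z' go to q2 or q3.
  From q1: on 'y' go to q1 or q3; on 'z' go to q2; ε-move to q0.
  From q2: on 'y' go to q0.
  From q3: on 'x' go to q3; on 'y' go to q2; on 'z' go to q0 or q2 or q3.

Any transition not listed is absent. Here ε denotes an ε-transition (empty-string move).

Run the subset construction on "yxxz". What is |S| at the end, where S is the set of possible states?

Start in {q0}.
Read 'y': q0→{q1, q3}; union {q1, q3}; ε-closure = {q0, q1, q3}.
Read 'x': q0→{q0}, q1→∅, q3→{q3}; now {q0, q3}.
Read 'x': q0→{q0}, q3→{q3}; now {q0, q3}.
Read 'z': q0→{q2, q3}, q3→{q0, q2, q3}; now {q0, q2, q3}.
That set has 3 states.

3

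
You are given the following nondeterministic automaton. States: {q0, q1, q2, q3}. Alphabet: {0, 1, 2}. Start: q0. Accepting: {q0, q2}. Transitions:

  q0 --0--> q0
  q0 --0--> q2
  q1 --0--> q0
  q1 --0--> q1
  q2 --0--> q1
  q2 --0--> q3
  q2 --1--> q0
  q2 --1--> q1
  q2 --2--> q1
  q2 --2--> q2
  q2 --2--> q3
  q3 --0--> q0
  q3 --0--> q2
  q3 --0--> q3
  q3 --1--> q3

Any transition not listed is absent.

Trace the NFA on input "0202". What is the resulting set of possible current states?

Start in {q0}.
Read '0': {q0} → {q0, q2}.
Read '2': {q0, q2} → {q1, q2, q3}.
Read '0': {q1, q2, q3} → {q0, q1, q2, q3}.
Read '2': {q0, q1, q2, q3} → {q1, q2, q3}.

{q1, q2, q3}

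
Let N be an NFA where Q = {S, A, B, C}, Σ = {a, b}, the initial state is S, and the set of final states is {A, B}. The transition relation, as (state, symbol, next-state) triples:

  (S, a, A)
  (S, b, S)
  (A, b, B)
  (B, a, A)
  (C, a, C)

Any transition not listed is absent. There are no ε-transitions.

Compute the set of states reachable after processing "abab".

Start in {S}.
Read 'a': {S} → {A}.
Read 'b': {A} → {B}.
Read 'a': {B} → {A}.
Read 'b': {A} → {B}.

{B}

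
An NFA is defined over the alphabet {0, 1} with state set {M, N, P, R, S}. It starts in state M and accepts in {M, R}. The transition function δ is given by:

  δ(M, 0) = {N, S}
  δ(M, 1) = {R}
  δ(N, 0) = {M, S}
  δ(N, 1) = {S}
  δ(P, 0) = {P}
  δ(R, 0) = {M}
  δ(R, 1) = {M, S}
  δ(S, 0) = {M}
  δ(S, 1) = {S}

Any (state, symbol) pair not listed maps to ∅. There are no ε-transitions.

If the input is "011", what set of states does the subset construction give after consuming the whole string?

{S}

Start in {M}.
Read '0': {M} → {N, S}.
Read '1': {N, S} → {S}.
Read '1': {S} → {S}.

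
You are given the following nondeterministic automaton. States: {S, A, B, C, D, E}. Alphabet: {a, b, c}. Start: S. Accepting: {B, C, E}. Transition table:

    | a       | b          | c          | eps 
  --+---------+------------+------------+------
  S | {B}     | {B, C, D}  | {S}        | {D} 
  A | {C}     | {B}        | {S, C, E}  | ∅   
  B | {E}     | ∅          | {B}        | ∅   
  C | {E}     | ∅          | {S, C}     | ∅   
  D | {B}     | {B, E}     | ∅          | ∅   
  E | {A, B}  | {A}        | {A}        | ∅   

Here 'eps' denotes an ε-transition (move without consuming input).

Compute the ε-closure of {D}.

Begin with {D}.
No ε-moves leave this set, so the closure equals the set itself.

{D}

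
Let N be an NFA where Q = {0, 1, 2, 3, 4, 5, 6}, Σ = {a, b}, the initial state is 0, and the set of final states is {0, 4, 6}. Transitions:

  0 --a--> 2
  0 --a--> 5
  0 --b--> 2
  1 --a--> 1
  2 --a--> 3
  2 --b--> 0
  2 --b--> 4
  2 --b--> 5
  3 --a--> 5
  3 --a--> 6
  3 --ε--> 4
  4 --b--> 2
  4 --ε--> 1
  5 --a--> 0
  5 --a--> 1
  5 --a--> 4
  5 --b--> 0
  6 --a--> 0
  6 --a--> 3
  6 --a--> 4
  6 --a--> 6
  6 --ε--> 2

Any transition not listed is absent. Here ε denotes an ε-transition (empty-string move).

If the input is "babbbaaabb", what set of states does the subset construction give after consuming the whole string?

Start in {0}.
Read 'b': 0→{2}; now {2}.
Read 'a': 2→{3}; union {3}; ε-closure = {1, 3, 4}.
Read 'b': 1→∅, 3→∅, 4→{2}; now {2}.
Read 'b': 2→{0, 4, 5}; union {0, 4, 5}; ε-closure = {0, 1, 4, 5}.
Read 'b': 0→{2}, 1→∅, 4→{2}, 5→{0}; now {0, 2}.
Read 'a': 0→{2, 5}, 2→{3}; union {2, 3, 5}; ε-closure = {1, 2, 3, 4, 5}.
Read 'a': 1→{1}, 2→{3}, 3→{5, 6}, 4→∅, 5→{0, 1, 4}; union {0, 1, 3, 4, 5, 6}; ε-closure = {0, 1, 2, 3, 4, 5, 6}.
Read 'a': 0→{2, 5}, 1→{1}, 2→{3}, 3→{5, 6}, 4→∅, 5→{0, 1, 4}, 6→{0, 3, 4, 6}; now {0, 1, 2, 3, 4, 5, 6}.
Read 'b': 0→{2}, 1→∅, 2→{0, 4, 5}, 3→∅, 4→{2}, 5→{0}, 6→∅; union {0, 2, 4, 5}; ε-closure = {0, 1, 2, 4, 5}.
Read 'b': 0→{2}, 1→∅, 2→{0, 4, 5}, 4→{2}, 5→{0}; union {0, 2, 4, 5}; ε-closure = {0, 1, 2, 4, 5}.

{0, 1, 2, 4, 5}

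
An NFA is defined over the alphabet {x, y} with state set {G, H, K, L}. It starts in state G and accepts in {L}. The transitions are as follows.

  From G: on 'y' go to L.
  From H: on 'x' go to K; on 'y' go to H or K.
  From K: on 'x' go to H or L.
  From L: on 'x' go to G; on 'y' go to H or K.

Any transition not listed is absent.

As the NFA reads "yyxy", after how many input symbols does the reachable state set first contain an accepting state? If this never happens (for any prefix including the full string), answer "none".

1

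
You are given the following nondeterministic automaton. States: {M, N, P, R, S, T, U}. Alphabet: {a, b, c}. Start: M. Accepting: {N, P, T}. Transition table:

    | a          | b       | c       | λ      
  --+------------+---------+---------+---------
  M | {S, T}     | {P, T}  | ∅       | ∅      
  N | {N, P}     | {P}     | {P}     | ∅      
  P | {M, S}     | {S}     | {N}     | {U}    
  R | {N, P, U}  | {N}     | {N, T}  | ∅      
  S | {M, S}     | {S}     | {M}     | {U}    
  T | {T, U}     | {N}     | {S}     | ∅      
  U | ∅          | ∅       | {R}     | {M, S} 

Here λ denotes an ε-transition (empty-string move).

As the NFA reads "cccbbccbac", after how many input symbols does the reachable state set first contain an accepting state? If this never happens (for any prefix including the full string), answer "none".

Start in {M}.
Read 'c': M→∅; now ∅.
The set is empty and remains empty for the remaining 9 symbols.
No reachable set along the way intersects F.

none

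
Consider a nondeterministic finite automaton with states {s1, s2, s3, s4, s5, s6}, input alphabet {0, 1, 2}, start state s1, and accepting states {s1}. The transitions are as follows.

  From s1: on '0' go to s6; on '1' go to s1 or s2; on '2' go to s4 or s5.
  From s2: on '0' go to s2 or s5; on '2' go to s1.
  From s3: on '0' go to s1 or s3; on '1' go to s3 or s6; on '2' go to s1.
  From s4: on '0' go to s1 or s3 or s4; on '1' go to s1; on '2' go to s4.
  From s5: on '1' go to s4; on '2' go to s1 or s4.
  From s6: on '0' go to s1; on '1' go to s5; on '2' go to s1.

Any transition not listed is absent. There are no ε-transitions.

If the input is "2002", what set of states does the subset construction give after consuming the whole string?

Start in {s1}.
Read '2': {s1} → {s4, s5}.
Read '0': {s4, s5} → {s1, s3, s4}.
Read '0': {s1, s3, s4} → {s1, s3, s4, s6}.
Read '2': {s1, s3, s4, s6} → {s1, s4, s5}.

{s1, s4, s5}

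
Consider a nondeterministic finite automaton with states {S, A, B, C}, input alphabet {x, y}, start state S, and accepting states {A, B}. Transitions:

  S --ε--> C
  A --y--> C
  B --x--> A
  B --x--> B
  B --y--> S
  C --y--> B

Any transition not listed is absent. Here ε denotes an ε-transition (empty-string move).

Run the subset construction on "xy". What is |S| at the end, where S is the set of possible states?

Start: ε-closure({S}) = {S, C}.
Read 'x': S→∅, C→∅; now ∅.
The set is empty and remains empty for the remaining 1 symbol.
That set has 0 states.

0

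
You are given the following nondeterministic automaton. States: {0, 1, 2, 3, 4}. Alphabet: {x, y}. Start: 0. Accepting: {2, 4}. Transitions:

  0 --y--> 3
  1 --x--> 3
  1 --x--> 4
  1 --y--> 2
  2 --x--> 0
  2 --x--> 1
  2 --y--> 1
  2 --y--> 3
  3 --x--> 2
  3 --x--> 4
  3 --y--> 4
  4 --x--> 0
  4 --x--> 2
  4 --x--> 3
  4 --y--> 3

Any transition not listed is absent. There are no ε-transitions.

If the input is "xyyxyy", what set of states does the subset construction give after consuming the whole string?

∅

Start in {0}.
Read 'x': 0→∅; now ∅.
The set is empty and remains empty for the remaining 5 symbols.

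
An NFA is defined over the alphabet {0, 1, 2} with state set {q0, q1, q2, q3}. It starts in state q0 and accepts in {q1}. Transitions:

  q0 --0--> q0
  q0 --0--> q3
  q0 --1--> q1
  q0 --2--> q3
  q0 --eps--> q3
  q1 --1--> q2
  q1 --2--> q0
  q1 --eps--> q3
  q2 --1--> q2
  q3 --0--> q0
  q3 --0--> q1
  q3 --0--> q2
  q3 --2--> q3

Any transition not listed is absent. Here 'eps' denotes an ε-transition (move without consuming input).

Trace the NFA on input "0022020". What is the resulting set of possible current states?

{q0, q1, q2, q3}

Start: ε-closure({q0}) = {q0, q3}.
Read '0': q0→{q0, q3}, q3→{q0, q1, q2}; now {q0, q1, q2, q3}.
Read '0': q0→{q0, q3}, q1→∅, q2→∅, q3→{q0, q1, q2}; now {q0, q1, q2, q3}.
Read '2': q0→{q3}, q1→{q0}, q2→∅, q3→{q3}; now {q0, q3}.
Read '2': q0→{q3}, q3→{q3}; now {q3}.
Read '0': q3→{q0, q1, q2}; union {q0, q1, q2}; ε-closure = {q0, q1, q2, q3}.
Read '2': q0→{q3}, q1→{q0}, q2→∅, q3→{q3}; now {q0, q3}.
Read '0': q0→{q0, q3}, q3→{q0, q1, q2}; now {q0, q1, q2, q3}.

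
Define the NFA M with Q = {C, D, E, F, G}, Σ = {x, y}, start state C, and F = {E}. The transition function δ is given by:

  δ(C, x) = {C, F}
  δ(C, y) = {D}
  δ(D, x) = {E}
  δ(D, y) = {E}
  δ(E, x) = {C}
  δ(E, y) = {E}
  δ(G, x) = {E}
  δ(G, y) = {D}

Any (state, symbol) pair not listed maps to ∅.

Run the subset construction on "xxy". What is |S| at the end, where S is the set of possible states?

Start in {C}.
Read 'x': C→{C, F}; now {C, F}.
Read 'x': C→{C, F}, F→∅; now {C, F}.
Read 'y': C→{D}, F→∅; now {D}.
That set has 1 state.

1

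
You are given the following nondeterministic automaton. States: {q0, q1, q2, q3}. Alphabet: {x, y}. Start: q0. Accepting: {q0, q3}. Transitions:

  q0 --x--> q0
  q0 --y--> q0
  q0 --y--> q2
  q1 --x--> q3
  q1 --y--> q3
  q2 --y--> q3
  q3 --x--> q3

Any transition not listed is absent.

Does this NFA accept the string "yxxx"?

Yes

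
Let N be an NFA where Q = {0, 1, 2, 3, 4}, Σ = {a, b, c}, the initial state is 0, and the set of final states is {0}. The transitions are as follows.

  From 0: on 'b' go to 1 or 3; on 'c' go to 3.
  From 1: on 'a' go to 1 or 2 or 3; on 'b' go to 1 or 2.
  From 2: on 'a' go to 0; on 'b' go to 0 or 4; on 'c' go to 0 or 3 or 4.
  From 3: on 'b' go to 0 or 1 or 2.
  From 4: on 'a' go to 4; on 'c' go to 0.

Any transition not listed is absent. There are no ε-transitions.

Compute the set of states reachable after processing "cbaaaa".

Start in {0}.
Read 'c': 0→{3}; now {3}.
Read 'b': 3→{0, 1, 2}; now {0, 1, 2}.
Read 'a': 0→∅, 1→{1, 2, 3}, 2→{0}; now {0, 1, 2, 3}.
Read 'a': 0→∅, 1→{1, 2, 3}, 2→{0}, 3→∅; now {0, 1, 2, 3}.
Read 'a': 0→∅, 1→{1, 2, 3}, 2→{0}, 3→∅; now {0, 1, 2, 3}.
Read 'a': 0→∅, 1→{1, 2, 3}, 2→{0}, 3→∅; now {0, 1, 2, 3}.

{0, 1, 2, 3}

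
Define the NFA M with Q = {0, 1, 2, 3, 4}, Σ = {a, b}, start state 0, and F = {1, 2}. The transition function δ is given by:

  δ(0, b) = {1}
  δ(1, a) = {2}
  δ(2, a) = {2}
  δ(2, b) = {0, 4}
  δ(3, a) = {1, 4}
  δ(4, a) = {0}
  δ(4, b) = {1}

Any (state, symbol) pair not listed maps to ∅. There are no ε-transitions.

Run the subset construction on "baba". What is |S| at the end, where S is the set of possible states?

1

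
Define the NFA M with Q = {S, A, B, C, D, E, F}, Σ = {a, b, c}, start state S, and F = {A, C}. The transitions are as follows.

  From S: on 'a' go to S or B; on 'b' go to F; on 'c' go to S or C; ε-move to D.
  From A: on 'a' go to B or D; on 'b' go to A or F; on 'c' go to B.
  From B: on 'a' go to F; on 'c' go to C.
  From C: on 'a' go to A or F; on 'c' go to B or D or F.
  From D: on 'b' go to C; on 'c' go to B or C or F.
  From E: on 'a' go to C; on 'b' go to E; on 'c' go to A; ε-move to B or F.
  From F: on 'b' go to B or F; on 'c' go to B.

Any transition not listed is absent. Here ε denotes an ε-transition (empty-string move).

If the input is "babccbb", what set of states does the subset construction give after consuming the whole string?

{B, F}

Start: ε-closure({S}) = {S, D}.
Read 'b': S→{F}, D→{C}; now {C, F}.
Read 'a': C→{A, F}, F→∅; now {A, F}.
Read 'b': A→{A, F}, F→{B, F}; now {A, B, F}.
Read 'c': A→{B}, B→{C}, F→{B}; now {B, C}.
Read 'c': B→{C}, C→{B, D, F}; now {B, C, D, F}.
Read 'b': B→∅, C→∅, D→{C}, F→{B, F}; now {B, C, F}.
Read 'b': B→∅, C→∅, F→{B, F}; now {B, F}.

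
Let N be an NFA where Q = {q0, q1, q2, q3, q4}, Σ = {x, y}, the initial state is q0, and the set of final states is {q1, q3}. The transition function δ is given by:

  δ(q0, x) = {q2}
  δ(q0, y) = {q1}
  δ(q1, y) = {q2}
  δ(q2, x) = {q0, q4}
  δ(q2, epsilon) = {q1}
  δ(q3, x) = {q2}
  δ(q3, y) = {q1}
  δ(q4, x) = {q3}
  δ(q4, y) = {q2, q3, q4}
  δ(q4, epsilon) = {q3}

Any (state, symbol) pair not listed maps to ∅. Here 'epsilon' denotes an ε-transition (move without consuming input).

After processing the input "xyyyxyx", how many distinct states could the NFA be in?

5

Start in {q0}.
Read 'x': q0→{q2}; union {q2}; ε-closure = {q1, q2}.
Read 'y': q1→{q2}, q2→∅; union {q2}; ε-closure = {q1, q2}.
Read 'y': q1→{q2}, q2→∅; union {q2}; ε-closure = {q1, q2}.
Read 'y': q1→{q2}, q2→∅; union {q2}; ε-closure = {q1, q2}.
Read 'x': q1→∅, q2→{q0, q4}; union {q0, q4}; ε-closure = {q0, q3, q4}.
Read 'y': q0→{q1}, q3→{q1}, q4→{q2, q3, q4}; now {q1, q2, q3, q4}.
Read 'x': q1→∅, q2→{q0, q4}, q3→{q2}, q4→{q3}; union {q0, q2, q3, q4}; ε-closure = {q0, q1, q2, q3, q4}.
That set has 5 states.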